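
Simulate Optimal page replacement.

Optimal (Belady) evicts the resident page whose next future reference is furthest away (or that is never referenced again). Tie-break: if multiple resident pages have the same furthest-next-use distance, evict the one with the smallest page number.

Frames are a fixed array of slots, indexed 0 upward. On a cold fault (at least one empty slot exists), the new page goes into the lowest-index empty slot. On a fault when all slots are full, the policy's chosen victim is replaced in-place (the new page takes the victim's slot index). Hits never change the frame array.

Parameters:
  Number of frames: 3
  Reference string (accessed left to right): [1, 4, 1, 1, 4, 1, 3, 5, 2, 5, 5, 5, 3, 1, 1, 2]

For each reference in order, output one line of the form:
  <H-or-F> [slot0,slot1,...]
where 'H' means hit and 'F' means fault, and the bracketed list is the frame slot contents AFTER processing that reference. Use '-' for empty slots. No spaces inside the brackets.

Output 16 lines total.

F [1,-,-]
F [1,4,-]
H [1,4,-]
H [1,4,-]
H [1,4,-]
H [1,4,-]
F [1,4,3]
F [1,5,3]
F [2,5,3]
H [2,5,3]
H [2,5,3]
H [2,5,3]
H [2,5,3]
F [2,5,1]
H [2,5,1]
H [2,5,1]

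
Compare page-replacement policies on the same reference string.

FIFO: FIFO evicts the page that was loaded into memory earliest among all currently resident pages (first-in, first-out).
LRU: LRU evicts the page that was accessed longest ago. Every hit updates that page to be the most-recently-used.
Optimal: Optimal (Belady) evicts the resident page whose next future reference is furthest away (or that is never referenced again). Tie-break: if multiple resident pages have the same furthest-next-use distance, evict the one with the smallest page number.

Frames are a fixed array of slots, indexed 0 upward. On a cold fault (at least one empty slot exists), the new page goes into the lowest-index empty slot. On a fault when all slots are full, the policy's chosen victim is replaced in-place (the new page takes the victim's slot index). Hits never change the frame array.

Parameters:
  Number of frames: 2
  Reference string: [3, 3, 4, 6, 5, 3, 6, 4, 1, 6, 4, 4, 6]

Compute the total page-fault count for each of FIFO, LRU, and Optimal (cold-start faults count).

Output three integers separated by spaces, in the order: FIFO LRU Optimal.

--- FIFO ---
  step 0: ref 3 -> FAULT, frames=[3,-] (faults so far: 1)
  step 1: ref 3 -> HIT, frames=[3,-] (faults so far: 1)
  step 2: ref 4 -> FAULT, frames=[3,4] (faults so far: 2)
  step 3: ref 6 -> FAULT, evict 3, frames=[6,4] (faults so far: 3)
  step 4: ref 5 -> FAULT, evict 4, frames=[6,5] (faults so far: 4)
  step 5: ref 3 -> FAULT, evict 6, frames=[3,5] (faults so far: 5)
  step 6: ref 6 -> FAULT, evict 5, frames=[3,6] (faults so far: 6)
  step 7: ref 4 -> FAULT, evict 3, frames=[4,6] (faults so far: 7)
  step 8: ref 1 -> FAULT, evict 6, frames=[4,1] (faults so far: 8)
  step 9: ref 6 -> FAULT, evict 4, frames=[6,1] (faults so far: 9)
  step 10: ref 4 -> FAULT, evict 1, frames=[6,4] (faults so far: 10)
  step 11: ref 4 -> HIT, frames=[6,4] (faults so far: 10)
  step 12: ref 6 -> HIT, frames=[6,4] (faults so far: 10)
  FIFO total faults: 10
--- LRU ---
  step 0: ref 3 -> FAULT, frames=[3,-] (faults so far: 1)
  step 1: ref 3 -> HIT, frames=[3,-] (faults so far: 1)
  step 2: ref 4 -> FAULT, frames=[3,4] (faults so far: 2)
  step 3: ref 6 -> FAULT, evict 3, frames=[6,4] (faults so far: 3)
  step 4: ref 5 -> FAULT, evict 4, frames=[6,5] (faults so far: 4)
  step 5: ref 3 -> FAULT, evict 6, frames=[3,5] (faults so far: 5)
  step 6: ref 6 -> FAULT, evict 5, frames=[3,6] (faults so far: 6)
  step 7: ref 4 -> FAULT, evict 3, frames=[4,6] (faults so far: 7)
  step 8: ref 1 -> FAULT, evict 6, frames=[4,1] (faults so far: 8)
  step 9: ref 6 -> FAULT, evict 4, frames=[6,1] (faults so far: 9)
  step 10: ref 4 -> FAULT, evict 1, frames=[6,4] (faults so far: 10)
  step 11: ref 4 -> HIT, frames=[6,4] (faults so far: 10)
  step 12: ref 6 -> HIT, frames=[6,4] (faults so far: 10)
  LRU total faults: 10
--- Optimal ---
  step 0: ref 3 -> FAULT, frames=[3,-] (faults so far: 1)
  step 1: ref 3 -> HIT, frames=[3,-] (faults so far: 1)
  step 2: ref 4 -> FAULT, frames=[3,4] (faults so far: 2)
  step 3: ref 6 -> FAULT, evict 4, frames=[3,6] (faults so far: 3)
  step 4: ref 5 -> FAULT, evict 6, frames=[3,5] (faults so far: 4)
  step 5: ref 3 -> HIT, frames=[3,5] (faults so far: 4)
  step 6: ref 6 -> FAULT, evict 3, frames=[6,5] (faults so far: 5)
  step 7: ref 4 -> FAULT, evict 5, frames=[6,4] (faults so far: 6)
  step 8: ref 1 -> FAULT, evict 4, frames=[6,1] (faults so far: 7)
  step 9: ref 6 -> HIT, frames=[6,1] (faults so far: 7)
  step 10: ref 4 -> FAULT, evict 1, frames=[6,4] (faults so far: 8)
  step 11: ref 4 -> HIT, frames=[6,4] (faults so far: 8)
  step 12: ref 6 -> HIT, frames=[6,4] (faults so far: 8)
  Optimal total faults: 8

Answer: 10 10 8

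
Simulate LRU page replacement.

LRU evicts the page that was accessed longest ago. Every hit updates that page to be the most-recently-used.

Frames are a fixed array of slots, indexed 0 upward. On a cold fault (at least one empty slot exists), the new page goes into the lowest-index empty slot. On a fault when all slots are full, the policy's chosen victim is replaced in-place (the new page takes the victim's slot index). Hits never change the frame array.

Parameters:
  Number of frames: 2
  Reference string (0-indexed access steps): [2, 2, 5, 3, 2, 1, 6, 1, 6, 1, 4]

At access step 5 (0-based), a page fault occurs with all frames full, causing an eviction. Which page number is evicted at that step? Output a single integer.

Answer: 3

Derivation:
Step 0: ref 2 -> FAULT, frames=[2,-]
Step 1: ref 2 -> HIT, frames=[2,-]
Step 2: ref 5 -> FAULT, frames=[2,5]
Step 3: ref 3 -> FAULT, evict 2, frames=[3,5]
Step 4: ref 2 -> FAULT, evict 5, frames=[3,2]
Step 5: ref 1 -> FAULT, evict 3, frames=[1,2]
At step 5: evicted page 3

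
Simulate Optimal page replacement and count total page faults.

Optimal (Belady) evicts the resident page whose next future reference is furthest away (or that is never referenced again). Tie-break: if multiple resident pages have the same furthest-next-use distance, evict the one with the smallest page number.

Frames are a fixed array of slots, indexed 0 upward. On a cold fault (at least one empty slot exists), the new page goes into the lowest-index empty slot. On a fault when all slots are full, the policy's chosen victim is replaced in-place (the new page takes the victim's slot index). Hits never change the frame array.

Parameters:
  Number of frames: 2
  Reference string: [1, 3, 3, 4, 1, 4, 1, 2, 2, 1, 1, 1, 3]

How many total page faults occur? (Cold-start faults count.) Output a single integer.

Answer: 5

Derivation:
Step 0: ref 1 → FAULT, frames=[1,-]
Step 1: ref 3 → FAULT, frames=[1,3]
Step 2: ref 3 → HIT, frames=[1,3]
Step 3: ref 4 → FAULT (evict 3), frames=[1,4]
Step 4: ref 1 → HIT, frames=[1,4]
Step 5: ref 4 → HIT, frames=[1,4]
Step 6: ref 1 → HIT, frames=[1,4]
Step 7: ref 2 → FAULT (evict 4), frames=[1,2]
Step 8: ref 2 → HIT, frames=[1,2]
Step 9: ref 1 → HIT, frames=[1,2]
Step 10: ref 1 → HIT, frames=[1,2]
Step 11: ref 1 → HIT, frames=[1,2]
Step 12: ref 3 → FAULT (evict 1), frames=[3,2]
Total faults: 5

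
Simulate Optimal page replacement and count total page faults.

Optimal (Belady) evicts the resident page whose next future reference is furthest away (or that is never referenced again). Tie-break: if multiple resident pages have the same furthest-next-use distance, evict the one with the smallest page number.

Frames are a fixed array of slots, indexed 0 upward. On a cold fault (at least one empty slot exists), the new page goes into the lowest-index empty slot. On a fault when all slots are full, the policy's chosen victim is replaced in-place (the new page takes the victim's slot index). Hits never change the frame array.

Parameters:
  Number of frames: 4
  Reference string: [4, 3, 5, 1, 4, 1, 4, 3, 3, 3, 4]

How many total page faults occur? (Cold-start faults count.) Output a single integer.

Answer: 4

Derivation:
Step 0: ref 4 → FAULT, frames=[4,-,-,-]
Step 1: ref 3 → FAULT, frames=[4,3,-,-]
Step 2: ref 5 → FAULT, frames=[4,3,5,-]
Step 3: ref 1 → FAULT, frames=[4,3,5,1]
Step 4: ref 4 → HIT, frames=[4,3,5,1]
Step 5: ref 1 → HIT, frames=[4,3,5,1]
Step 6: ref 4 → HIT, frames=[4,3,5,1]
Step 7: ref 3 → HIT, frames=[4,3,5,1]
Step 8: ref 3 → HIT, frames=[4,3,5,1]
Step 9: ref 3 → HIT, frames=[4,3,5,1]
Step 10: ref 4 → HIT, frames=[4,3,5,1]
Total faults: 4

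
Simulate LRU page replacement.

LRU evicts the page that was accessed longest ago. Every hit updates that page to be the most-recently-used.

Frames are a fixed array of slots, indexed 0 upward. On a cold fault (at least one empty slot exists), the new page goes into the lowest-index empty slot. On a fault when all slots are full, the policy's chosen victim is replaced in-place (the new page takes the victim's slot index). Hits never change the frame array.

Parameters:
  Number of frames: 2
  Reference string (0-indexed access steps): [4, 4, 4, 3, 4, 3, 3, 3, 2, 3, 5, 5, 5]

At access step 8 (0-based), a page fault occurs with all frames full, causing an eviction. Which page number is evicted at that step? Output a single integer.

Answer: 4

Derivation:
Step 0: ref 4 -> FAULT, frames=[4,-]
Step 1: ref 4 -> HIT, frames=[4,-]
Step 2: ref 4 -> HIT, frames=[4,-]
Step 3: ref 3 -> FAULT, frames=[4,3]
Step 4: ref 4 -> HIT, frames=[4,3]
Step 5: ref 3 -> HIT, frames=[4,3]
Step 6: ref 3 -> HIT, frames=[4,3]
Step 7: ref 3 -> HIT, frames=[4,3]
Step 8: ref 2 -> FAULT, evict 4, frames=[2,3]
At step 8: evicted page 4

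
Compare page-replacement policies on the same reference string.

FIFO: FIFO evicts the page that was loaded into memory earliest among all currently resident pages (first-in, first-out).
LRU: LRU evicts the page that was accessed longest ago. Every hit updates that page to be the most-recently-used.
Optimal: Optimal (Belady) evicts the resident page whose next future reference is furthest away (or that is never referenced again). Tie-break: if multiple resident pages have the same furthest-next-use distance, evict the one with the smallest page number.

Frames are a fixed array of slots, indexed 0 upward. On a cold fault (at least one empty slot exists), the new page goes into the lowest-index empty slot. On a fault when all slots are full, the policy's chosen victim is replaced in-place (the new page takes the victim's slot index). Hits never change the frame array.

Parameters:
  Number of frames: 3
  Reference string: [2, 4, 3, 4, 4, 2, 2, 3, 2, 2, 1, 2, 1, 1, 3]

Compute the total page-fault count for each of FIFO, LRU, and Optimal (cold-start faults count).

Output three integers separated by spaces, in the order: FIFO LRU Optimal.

--- FIFO ---
  step 0: ref 2 -> FAULT, frames=[2,-,-] (faults so far: 1)
  step 1: ref 4 -> FAULT, frames=[2,4,-] (faults so far: 2)
  step 2: ref 3 -> FAULT, frames=[2,4,3] (faults so far: 3)
  step 3: ref 4 -> HIT, frames=[2,4,3] (faults so far: 3)
  step 4: ref 4 -> HIT, frames=[2,4,3] (faults so far: 3)
  step 5: ref 2 -> HIT, frames=[2,4,3] (faults so far: 3)
  step 6: ref 2 -> HIT, frames=[2,4,3] (faults so far: 3)
  step 7: ref 3 -> HIT, frames=[2,4,3] (faults so far: 3)
  step 8: ref 2 -> HIT, frames=[2,4,3] (faults so far: 3)
  step 9: ref 2 -> HIT, frames=[2,4,3] (faults so far: 3)
  step 10: ref 1 -> FAULT, evict 2, frames=[1,4,3] (faults so far: 4)
  step 11: ref 2 -> FAULT, evict 4, frames=[1,2,3] (faults so far: 5)
  step 12: ref 1 -> HIT, frames=[1,2,3] (faults so far: 5)
  step 13: ref 1 -> HIT, frames=[1,2,3] (faults so far: 5)
  step 14: ref 3 -> HIT, frames=[1,2,3] (faults so far: 5)
  FIFO total faults: 5
--- LRU ---
  step 0: ref 2 -> FAULT, frames=[2,-,-] (faults so far: 1)
  step 1: ref 4 -> FAULT, frames=[2,4,-] (faults so far: 2)
  step 2: ref 3 -> FAULT, frames=[2,4,3] (faults so far: 3)
  step 3: ref 4 -> HIT, frames=[2,4,3] (faults so far: 3)
  step 4: ref 4 -> HIT, frames=[2,4,3] (faults so far: 3)
  step 5: ref 2 -> HIT, frames=[2,4,3] (faults so far: 3)
  step 6: ref 2 -> HIT, frames=[2,4,3] (faults so far: 3)
  step 7: ref 3 -> HIT, frames=[2,4,3] (faults so far: 3)
  step 8: ref 2 -> HIT, frames=[2,4,3] (faults so far: 3)
  step 9: ref 2 -> HIT, frames=[2,4,3] (faults so far: 3)
  step 10: ref 1 -> FAULT, evict 4, frames=[2,1,3] (faults so far: 4)
  step 11: ref 2 -> HIT, frames=[2,1,3] (faults so far: 4)
  step 12: ref 1 -> HIT, frames=[2,1,3] (faults so far: 4)
  step 13: ref 1 -> HIT, frames=[2,1,3] (faults so far: 4)
  step 14: ref 3 -> HIT, frames=[2,1,3] (faults so far: 4)
  LRU total faults: 4
--- Optimal ---
  step 0: ref 2 -> FAULT, frames=[2,-,-] (faults so far: 1)
  step 1: ref 4 -> FAULT, frames=[2,4,-] (faults so far: 2)
  step 2: ref 3 -> FAULT, frames=[2,4,3] (faults so far: 3)
  step 3: ref 4 -> HIT, frames=[2,4,3] (faults so far: 3)
  step 4: ref 4 -> HIT, frames=[2,4,3] (faults so far: 3)
  step 5: ref 2 -> HIT, frames=[2,4,3] (faults so far: 3)
  step 6: ref 2 -> HIT, frames=[2,4,3] (faults so far: 3)
  step 7: ref 3 -> HIT, frames=[2,4,3] (faults so far: 3)
  step 8: ref 2 -> HIT, frames=[2,4,3] (faults so far: 3)
  step 9: ref 2 -> HIT, frames=[2,4,3] (faults so far: 3)
  step 10: ref 1 -> FAULT, evict 4, frames=[2,1,3] (faults so far: 4)
  step 11: ref 2 -> HIT, frames=[2,1,3] (faults so far: 4)
  step 12: ref 1 -> HIT, frames=[2,1,3] (faults so far: 4)
  step 13: ref 1 -> HIT, frames=[2,1,3] (faults so far: 4)
  step 14: ref 3 -> HIT, frames=[2,1,3] (faults so far: 4)
  Optimal total faults: 4

Answer: 5 4 4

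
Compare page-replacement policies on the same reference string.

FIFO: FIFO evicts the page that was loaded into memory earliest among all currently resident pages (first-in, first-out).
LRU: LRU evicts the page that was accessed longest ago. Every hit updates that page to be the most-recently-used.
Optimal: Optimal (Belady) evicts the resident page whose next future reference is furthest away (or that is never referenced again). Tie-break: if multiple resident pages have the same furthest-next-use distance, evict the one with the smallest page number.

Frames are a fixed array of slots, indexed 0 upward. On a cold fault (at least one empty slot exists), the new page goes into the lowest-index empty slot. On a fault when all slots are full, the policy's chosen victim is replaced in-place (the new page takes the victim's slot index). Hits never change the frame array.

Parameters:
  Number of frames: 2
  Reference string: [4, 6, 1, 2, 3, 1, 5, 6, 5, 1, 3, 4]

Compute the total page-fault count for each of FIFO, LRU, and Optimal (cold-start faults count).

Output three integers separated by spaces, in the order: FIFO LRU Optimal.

Answer: 11 11 10

Derivation:
--- FIFO ---
  step 0: ref 4 -> FAULT, frames=[4,-] (faults so far: 1)
  step 1: ref 6 -> FAULT, frames=[4,6] (faults so far: 2)
  step 2: ref 1 -> FAULT, evict 4, frames=[1,6] (faults so far: 3)
  step 3: ref 2 -> FAULT, evict 6, frames=[1,2] (faults so far: 4)
  step 4: ref 3 -> FAULT, evict 1, frames=[3,2] (faults so far: 5)
  step 5: ref 1 -> FAULT, evict 2, frames=[3,1] (faults so far: 6)
  step 6: ref 5 -> FAULT, evict 3, frames=[5,1] (faults so far: 7)
  step 7: ref 6 -> FAULT, evict 1, frames=[5,6] (faults so far: 8)
  step 8: ref 5 -> HIT, frames=[5,6] (faults so far: 8)
  step 9: ref 1 -> FAULT, evict 5, frames=[1,6] (faults so far: 9)
  step 10: ref 3 -> FAULT, evict 6, frames=[1,3] (faults so far: 10)
  step 11: ref 4 -> FAULT, evict 1, frames=[4,3] (faults so far: 11)
  FIFO total faults: 11
--- LRU ---
  step 0: ref 4 -> FAULT, frames=[4,-] (faults so far: 1)
  step 1: ref 6 -> FAULT, frames=[4,6] (faults so far: 2)
  step 2: ref 1 -> FAULT, evict 4, frames=[1,6] (faults so far: 3)
  step 3: ref 2 -> FAULT, evict 6, frames=[1,2] (faults so far: 4)
  step 4: ref 3 -> FAULT, evict 1, frames=[3,2] (faults so far: 5)
  step 5: ref 1 -> FAULT, evict 2, frames=[3,1] (faults so far: 6)
  step 6: ref 5 -> FAULT, evict 3, frames=[5,1] (faults so far: 7)
  step 7: ref 6 -> FAULT, evict 1, frames=[5,6] (faults so far: 8)
  step 8: ref 5 -> HIT, frames=[5,6] (faults so far: 8)
  step 9: ref 1 -> FAULT, evict 6, frames=[5,1] (faults so far: 9)
  step 10: ref 3 -> FAULT, evict 5, frames=[3,1] (faults so far: 10)
  step 11: ref 4 -> FAULT, evict 1, frames=[3,4] (faults so far: 11)
  LRU total faults: 11
--- Optimal ---
  step 0: ref 4 -> FAULT, frames=[4,-] (faults so far: 1)
  step 1: ref 6 -> FAULT, frames=[4,6] (faults so far: 2)
  step 2: ref 1 -> FAULT, evict 4, frames=[1,6] (faults so far: 3)
  step 3: ref 2 -> FAULT, evict 6, frames=[1,2] (faults so far: 4)
  step 4: ref 3 -> FAULT, evict 2, frames=[1,3] (faults so far: 5)
  step 5: ref 1 -> HIT, frames=[1,3] (faults so far: 5)
  step 6: ref 5 -> FAULT, evict 3, frames=[1,5] (faults so far: 6)
  step 7: ref 6 -> FAULT, evict 1, frames=[6,5] (faults so far: 7)
  step 8: ref 5 -> HIT, frames=[6,5] (faults so far: 7)
  step 9: ref 1 -> FAULT, evict 5, frames=[6,1] (faults so far: 8)
  step 10: ref 3 -> FAULT, evict 1, frames=[6,3] (faults so far: 9)
  step 11: ref 4 -> FAULT, evict 3, frames=[6,4] (faults so far: 10)
  Optimal total faults: 10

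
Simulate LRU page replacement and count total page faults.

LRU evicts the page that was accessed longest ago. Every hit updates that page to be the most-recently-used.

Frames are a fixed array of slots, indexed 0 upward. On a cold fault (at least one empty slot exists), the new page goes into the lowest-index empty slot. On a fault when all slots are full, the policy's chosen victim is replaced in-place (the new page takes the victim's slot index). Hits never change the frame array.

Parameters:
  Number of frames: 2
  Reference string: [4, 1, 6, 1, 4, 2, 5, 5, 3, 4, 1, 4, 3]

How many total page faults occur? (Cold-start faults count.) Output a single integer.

Answer: 10

Derivation:
Step 0: ref 4 → FAULT, frames=[4,-]
Step 1: ref 1 → FAULT, frames=[4,1]
Step 2: ref 6 → FAULT (evict 4), frames=[6,1]
Step 3: ref 1 → HIT, frames=[6,1]
Step 4: ref 4 → FAULT (evict 6), frames=[4,1]
Step 5: ref 2 → FAULT (evict 1), frames=[4,2]
Step 6: ref 5 → FAULT (evict 4), frames=[5,2]
Step 7: ref 5 → HIT, frames=[5,2]
Step 8: ref 3 → FAULT (evict 2), frames=[5,3]
Step 9: ref 4 → FAULT (evict 5), frames=[4,3]
Step 10: ref 1 → FAULT (evict 3), frames=[4,1]
Step 11: ref 4 → HIT, frames=[4,1]
Step 12: ref 3 → FAULT (evict 1), frames=[4,3]
Total faults: 10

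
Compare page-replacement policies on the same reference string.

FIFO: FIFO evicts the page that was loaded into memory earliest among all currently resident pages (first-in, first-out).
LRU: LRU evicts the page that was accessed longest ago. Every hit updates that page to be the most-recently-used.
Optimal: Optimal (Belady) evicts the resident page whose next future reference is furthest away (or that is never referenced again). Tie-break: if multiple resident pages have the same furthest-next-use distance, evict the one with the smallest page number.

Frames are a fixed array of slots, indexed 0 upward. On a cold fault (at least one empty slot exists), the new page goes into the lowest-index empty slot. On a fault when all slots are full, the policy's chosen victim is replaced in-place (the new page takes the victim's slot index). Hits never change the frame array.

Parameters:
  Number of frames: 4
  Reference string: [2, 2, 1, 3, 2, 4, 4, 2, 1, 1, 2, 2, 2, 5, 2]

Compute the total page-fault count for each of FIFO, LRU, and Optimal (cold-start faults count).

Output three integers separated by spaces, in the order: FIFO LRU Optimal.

Answer: 6 5 5

Derivation:
--- FIFO ---
  step 0: ref 2 -> FAULT, frames=[2,-,-,-] (faults so far: 1)
  step 1: ref 2 -> HIT, frames=[2,-,-,-] (faults so far: 1)
  step 2: ref 1 -> FAULT, frames=[2,1,-,-] (faults so far: 2)
  step 3: ref 3 -> FAULT, frames=[2,1,3,-] (faults so far: 3)
  step 4: ref 2 -> HIT, frames=[2,1,3,-] (faults so far: 3)
  step 5: ref 4 -> FAULT, frames=[2,1,3,4] (faults so far: 4)
  step 6: ref 4 -> HIT, frames=[2,1,3,4] (faults so far: 4)
  step 7: ref 2 -> HIT, frames=[2,1,3,4] (faults so far: 4)
  step 8: ref 1 -> HIT, frames=[2,1,3,4] (faults so far: 4)
  step 9: ref 1 -> HIT, frames=[2,1,3,4] (faults so far: 4)
  step 10: ref 2 -> HIT, frames=[2,1,3,4] (faults so far: 4)
  step 11: ref 2 -> HIT, frames=[2,1,3,4] (faults so far: 4)
  step 12: ref 2 -> HIT, frames=[2,1,3,4] (faults so far: 4)
  step 13: ref 5 -> FAULT, evict 2, frames=[5,1,3,4] (faults so far: 5)
  step 14: ref 2 -> FAULT, evict 1, frames=[5,2,3,4] (faults so far: 6)
  FIFO total faults: 6
--- LRU ---
  step 0: ref 2 -> FAULT, frames=[2,-,-,-] (faults so far: 1)
  step 1: ref 2 -> HIT, frames=[2,-,-,-] (faults so far: 1)
  step 2: ref 1 -> FAULT, frames=[2,1,-,-] (faults so far: 2)
  step 3: ref 3 -> FAULT, frames=[2,1,3,-] (faults so far: 3)
  step 4: ref 2 -> HIT, frames=[2,1,3,-] (faults so far: 3)
  step 5: ref 4 -> FAULT, frames=[2,1,3,4] (faults so far: 4)
  step 6: ref 4 -> HIT, frames=[2,1,3,4] (faults so far: 4)
  step 7: ref 2 -> HIT, frames=[2,1,3,4] (faults so far: 4)
  step 8: ref 1 -> HIT, frames=[2,1,3,4] (faults so far: 4)
  step 9: ref 1 -> HIT, frames=[2,1,3,4] (faults so far: 4)
  step 10: ref 2 -> HIT, frames=[2,1,3,4] (faults so far: 4)
  step 11: ref 2 -> HIT, frames=[2,1,3,4] (faults so far: 4)
  step 12: ref 2 -> HIT, frames=[2,1,3,4] (faults so far: 4)
  step 13: ref 5 -> FAULT, evict 3, frames=[2,1,5,4] (faults so far: 5)
  step 14: ref 2 -> HIT, frames=[2,1,5,4] (faults so far: 5)
  LRU total faults: 5
--- Optimal ---
  step 0: ref 2 -> FAULT, frames=[2,-,-,-] (faults so far: 1)
  step 1: ref 2 -> HIT, frames=[2,-,-,-] (faults so far: 1)
  step 2: ref 1 -> FAULT, frames=[2,1,-,-] (faults so far: 2)
  step 3: ref 3 -> FAULT, frames=[2,1,3,-] (faults so far: 3)
  step 4: ref 2 -> HIT, frames=[2,1,3,-] (faults so far: 3)
  step 5: ref 4 -> FAULT, frames=[2,1,3,4] (faults so far: 4)
  step 6: ref 4 -> HIT, frames=[2,1,3,4] (faults so far: 4)
  step 7: ref 2 -> HIT, frames=[2,1,3,4] (faults so far: 4)
  step 8: ref 1 -> HIT, frames=[2,1,3,4] (faults so far: 4)
  step 9: ref 1 -> HIT, frames=[2,1,3,4] (faults so far: 4)
  step 10: ref 2 -> HIT, frames=[2,1,3,4] (faults so far: 4)
  step 11: ref 2 -> HIT, frames=[2,1,3,4] (faults so far: 4)
  step 12: ref 2 -> HIT, frames=[2,1,3,4] (faults so far: 4)
  step 13: ref 5 -> FAULT, evict 1, frames=[2,5,3,4] (faults so far: 5)
  step 14: ref 2 -> HIT, frames=[2,5,3,4] (faults so far: 5)
  Optimal total faults: 5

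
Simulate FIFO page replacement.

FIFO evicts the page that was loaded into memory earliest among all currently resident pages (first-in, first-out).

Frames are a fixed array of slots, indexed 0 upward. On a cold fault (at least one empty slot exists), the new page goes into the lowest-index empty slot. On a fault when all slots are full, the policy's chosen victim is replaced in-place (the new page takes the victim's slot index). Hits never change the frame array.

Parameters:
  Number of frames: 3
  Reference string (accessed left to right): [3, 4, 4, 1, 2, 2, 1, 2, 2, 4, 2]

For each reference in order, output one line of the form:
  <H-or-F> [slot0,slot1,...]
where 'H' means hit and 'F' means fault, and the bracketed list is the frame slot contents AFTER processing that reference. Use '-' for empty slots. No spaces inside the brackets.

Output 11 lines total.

F [3,-,-]
F [3,4,-]
H [3,4,-]
F [3,4,1]
F [2,4,1]
H [2,4,1]
H [2,4,1]
H [2,4,1]
H [2,4,1]
H [2,4,1]
H [2,4,1]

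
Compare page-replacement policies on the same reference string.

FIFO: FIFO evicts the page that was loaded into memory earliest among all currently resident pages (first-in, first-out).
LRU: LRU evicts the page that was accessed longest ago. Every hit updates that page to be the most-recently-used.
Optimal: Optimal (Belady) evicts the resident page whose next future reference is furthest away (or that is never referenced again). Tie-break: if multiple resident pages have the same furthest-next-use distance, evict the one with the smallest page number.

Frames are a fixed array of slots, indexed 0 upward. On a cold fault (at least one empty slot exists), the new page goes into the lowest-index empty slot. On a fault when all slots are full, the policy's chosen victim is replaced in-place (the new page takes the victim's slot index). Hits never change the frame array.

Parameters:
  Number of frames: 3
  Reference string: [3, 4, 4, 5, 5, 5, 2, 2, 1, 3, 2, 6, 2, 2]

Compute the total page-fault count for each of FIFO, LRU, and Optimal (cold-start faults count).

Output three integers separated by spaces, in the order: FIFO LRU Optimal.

Answer: 8 7 6

Derivation:
--- FIFO ---
  step 0: ref 3 -> FAULT, frames=[3,-,-] (faults so far: 1)
  step 1: ref 4 -> FAULT, frames=[3,4,-] (faults so far: 2)
  step 2: ref 4 -> HIT, frames=[3,4,-] (faults so far: 2)
  step 3: ref 5 -> FAULT, frames=[3,4,5] (faults so far: 3)
  step 4: ref 5 -> HIT, frames=[3,4,5] (faults so far: 3)
  step 5: ref 5 -> HIT, frames=[3,4,5] (faults so far: 3)
  step 6: ref 2 -> FAULT, evict 3, frames=[2,4,5] (faults so far: 4)
  step 7: ref 2 -> HIT, frames=[2,4,5] (faults so far: 4)
  step 8: ref 1 -> FAULT, evict 4, frames=[2,1,5] (faults so far: 5)
  step 9: ref 3 -> FAULT, evict 5, frames=[2,1,3] (faults so far: 6)
  step 10: ref 2 -> HIT, frames=[2,1,3] (faults so far: 6)
  step 11: ref 6 -> FAULT, evict 2, frames=[6,1,3] (faults so far: 7)
  step 12: ref 2 -> FAULT, evict 1, frames=[6,2,3] (faults so far: 8)
  step 13: ref 2 -> HIT, frames=[6,2,3] (faults so far: 8)
  FIFO total faults: 8
--- LRU ---
  step 0: ref 3 -> FAULT, frames=[3,-,-] (faults so far: 1)
  step 1: ref 4 -> FAULT, frames=[3,4,-] (faults so far: 2)
  step 2: ref 4 -> HIT, frames=[3,4,-] (faults so far: 2)
  step 3: ref 5 -> FAULT, frames=[3,4,5] (faults so far: 3)
  step 4: ref 5 -> HIT, frames=[3,4,5] (faults so far: 3)
  step 5: ref 5 -> HIT, frames=[3,4,5] (faults so far: 3)
  step 6: ref 2 -> FAULT, evict 3, frames=[2,4,5] (faults so far: 4)
  step 7: ref 2 -> HIT, frames=[2,4,5] (faults so far: 4)
  step 8: ref 1 -> FAULT, evict 4, frames=[2,1,5] (faults so far: 5)
  step 9: ref 3 -> FAULT, evict 5, frames=[2,1,3] (faults so far: 6)
  step 10: ref 2 -> HIT, frames=[2,1,3] (faults so far: 6)
  step 11: ref 6 -> FAULT, evict 1, frames=[2,6,3] (faults so far: 7)
  step 12: ref 2 -> HIT, frames=[2,6,3] (faults so far: 7)
  step 13: ref 2 -> HIT, frames=[2,6,3] (faults so far: 7)
  LRU total faults: 7
--- Optimal ---
  step 0: ref 3 -> FAULT, frames=[3,-,-] (faults so far: 1)
  step 1: ref 4 -> FAULT, frames=[3,4,-] (faults so far: 2)
  step 2: ref 4 -> HIT, frames=[3,4,-] (faults so far: 2)
  step 3: ref 5 -> FAULT, frames=[3,4,5] (faults so far: 3)
  step 4: ref 5 -> HIT, frames=[3,4,5] (faults so far: 3)
  step 5: ref 5 -> HIT, frames=[3,4,5] (faults so far: 3)
  step 6: ref 2 -> FAULT, evict 4, frames=[3,2,5] (faults so far: 4)
  step 7: ref 2 -> HIT, frames=[3,2,5] (faults so far: 4)
  step 8: ref 1 -> FAULT, evict 5, frames=[3,2,1] (faults so far: 5)
  step 9: ref 3 -> HIT, frames=[3,2,1] (faults so far: 5)
  step 10: ref 2 -> HIT, frames=[3,2,1] (faults so far: 5)
  step 11: ref 6 -> FAULT, evict 1, frames=[3,2,6] (faults so far: 6)
  step 12: ref 2 -> HIT, frames=[3,2,6] (faults so far: 6)
  step 13: ref 2 -> HIT, frames=[3,2,6] (faults so far: 6)
  Optimal total faults: 6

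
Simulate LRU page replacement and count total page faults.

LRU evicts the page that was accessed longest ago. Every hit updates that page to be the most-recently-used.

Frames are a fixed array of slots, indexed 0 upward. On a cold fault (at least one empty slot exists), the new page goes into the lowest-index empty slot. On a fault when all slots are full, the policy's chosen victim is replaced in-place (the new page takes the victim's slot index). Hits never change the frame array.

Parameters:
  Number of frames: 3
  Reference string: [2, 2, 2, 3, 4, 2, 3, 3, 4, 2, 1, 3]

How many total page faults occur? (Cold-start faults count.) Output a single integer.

Answer: 5

Derivation:
Step 0: ref 2 → FAULT, frames=[2,-,-]
Step 1: ref 2 → HIT, frames=[2,-,-]
Step 2: ref 2 → HIT, frames=[2,-,-]
Step 3: ref 3 → FAULT, frames=[2,3,-]
Step 4: ref 4 → FAULT, frames=[2,3,4]
Step 5: ref 2 → HIT, frames=[2,3,4]
Step 6: ref 3 → HIT, frames=[2,3,4]
Step 7: ref 3 → HIT, frames=[2,3,4]
Step 8: ref 4 → HIT, frames=[2,3,4]
Step 9: ref 2 → HIT, frames=[2,3,4]
Step 10: ref 1 → FAULT (evict 3), frames=[2,1,4]
Step 11: ref 3 → FAULT (evict 4), frames=[2,1,3]
Total faults: 5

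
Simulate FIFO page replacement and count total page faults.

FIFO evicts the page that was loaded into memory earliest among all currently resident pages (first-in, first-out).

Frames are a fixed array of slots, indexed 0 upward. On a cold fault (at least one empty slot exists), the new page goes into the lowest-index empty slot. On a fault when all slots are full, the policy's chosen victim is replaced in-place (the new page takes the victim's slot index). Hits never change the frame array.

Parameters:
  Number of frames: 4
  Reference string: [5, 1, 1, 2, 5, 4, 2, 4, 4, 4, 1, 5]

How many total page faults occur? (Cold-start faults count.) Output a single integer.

Step 0: ref 5 → FAULT, frames=[5,-,-,-]
Step 1: ref 1 → FAULT, frames=[5,1,-,-]
Step 2: ref 1 → HIT, frames=[5,1,-,-]
Step 3: ref 2 → FAULT, frames=[5,1,2,-]
Step 4: ref 5 → HIT, frames=[5,1,2,-]
Step 5: ref 4 → FAULT, frames=[5,1,2,4]
Step 6: ref 2 → HIT, frames=[5,1,2,4]
Step 7: ref 4 → HIT, frames=[5,1,2,4]
Step 8: ref 4 → HIT, frames=[5,1,2,4]
Step 9: ref 4 → HIT, frames=[5,1,2,4]
Step 10: ref 1 → HIT, frames=[5,1,2,4]
Step 11: ref 5 → HIT, frames=[5,1,2,4]
Total faults: 4

Answer: 4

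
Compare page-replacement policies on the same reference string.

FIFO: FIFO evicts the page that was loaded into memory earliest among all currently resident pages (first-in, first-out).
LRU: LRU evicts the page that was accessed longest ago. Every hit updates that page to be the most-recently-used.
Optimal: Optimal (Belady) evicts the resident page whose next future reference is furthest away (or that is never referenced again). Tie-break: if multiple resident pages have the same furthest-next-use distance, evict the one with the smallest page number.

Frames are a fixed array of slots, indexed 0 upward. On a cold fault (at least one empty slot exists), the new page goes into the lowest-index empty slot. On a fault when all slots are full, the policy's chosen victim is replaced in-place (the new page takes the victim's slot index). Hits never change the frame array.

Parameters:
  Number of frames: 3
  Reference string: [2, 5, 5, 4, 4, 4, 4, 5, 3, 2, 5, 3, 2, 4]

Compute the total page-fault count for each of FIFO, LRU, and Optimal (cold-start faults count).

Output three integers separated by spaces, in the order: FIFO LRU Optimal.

--- FIFO ---
  step 0: ref 2 -> FAULT, frames=[2,-,-] (faults so far: 1)
  step 1: ref 5 -> FAULT, frames=[2,5,-] (faults so far: 2)
  step 2: ref 5 -> HIT, frames=[2,5,-] (faults so far: 2)
  step 3: ref 4 -> FAULT, frames=[2,5,4] (faults so far: 3)
  step 4: ref 4 -> HIT, frames=[2,5,4] (faults so far: 3)
  step 5: ref 4 -> HIT, frames=[2,5,4] (faults so far: 3)
  step 6: ref 4 -> HIT, frames=[2,5,4] (faults so far: 3)
  step 7: ref 5 -> HIT, frames=[2,5,4] (faults so far: 3)
  step 8: ref 3 -> FAULT, evict 2, frames=[3,5,4] (faults so far: 4)
  step 9: ref 2 -> FAULT, evict 5, frames=[3,2,4] (faults so far: 5)
  step 10: ref 5 -> FAULT, evict 4, frames=[3,2,5] (faults so far: 6)
  step 11: ref 3 -> HIT, frames=[3,2,5] (faults so far: 6)
  step 12: ref 2 -> HIT, frames=[3,2,5] (faults so far: 6)
  step 13: ref 4 -> FAULT, evict 3, frames=[4,2,5] (faults so far: 7)
  FIFO total faults: 7
--- LRU ---
  step 0: ref 2 -> FAULT, frames=[2,-,-] (faults so far: 1)
  step 1: ref 5 -> FAULT, frames=[2,5,-] (faults so far: 2)
  step 2: ref 5 -> HIT, frames=[2,5,-] (faults so far: 2)
  step 3: ref 4 -> FAULT, frames=[2,5,4] (faults so far: 3)
  step 4: ref 4 -> HIT, frames=[2,5,4] (faults so far: 3)
  step 5: ref 4 -> HIT, frames=[2,5,4] (faults so far: 3)
  step 6: ref 4 -> HIT, frames=[2,5,4] (faults so far: 3)
  step 7: ref 5 -> HIT, frames=[2,5,4] (faults so far: 3)
  step 8: ref 3 -> FAULT, evict 2, frames=[3,5,4] (faults so far: 4)
  step 9: ref 2 -> FAULT, evict 4, frames=[3,5,2] (faults so far: 5)
  step 10: ref 5 -> HIT, frames=[3,5,2] (faults so far: 5)
  step 11: ref 3 -> HIT, frames=[3,5,2] (faults so far: 5)
  step 12: ref 2 -> HIT, frames=[3,5,2] (faults so far: 5)
  step 13: ref 4 -> FAULT, evict 5, frames=[3,4,2] (faults so far: 6)
  LRU total faults: 6
--- Optimal ---
  step 0: ref 2 -> FAULT, frames=[2,-,-] (faults so far: 1)
  step 1: ref 5 -> FAULT, frames=[2,5,-] (faults so far: 2)
  step 2: ref 5 -> HIT, frames=[2,5,-] (faults so far: 2)
  step 3: ref 4 -> FAULT, frames=[2,5,4] (faults so far: 3)
  step 4: ref 4 -> HIT, frames=[2,5,4] (faults so far: 3)
  step 5: ref 4 -> HIT, frames=[2,5,4] (faults so far: 3)
  step 6: ref 4 -> HIT, frames=[2,5,4] (faults so far: 3)
  step 7: ref 5 -> HIT, frames=[2,5,4] (faults so far: 3)
  step 8: ref 3 -> FAULT, evict 4, frames=[2,5,3] (faults so far: 4)
  step 9: ref 2 -> HIT, frames=[2,5,3] (faults so far: 4)
  step 10: ref 5 -> HIT, frames=[2,5,3] (faults so far: 4)
  step 11: ref 3 -> HIT, frames=[2,5,3] (faults so far: 4)
  step 12: ref 2 -> HIT, frames=[2,5,3] (faults so far: 4)
  step 13: ref 4 -> FAULT, evict 2, frames=[4,5,3] (faults so far: 5)
  Optimal total faults: 5

Answer: 7 6 5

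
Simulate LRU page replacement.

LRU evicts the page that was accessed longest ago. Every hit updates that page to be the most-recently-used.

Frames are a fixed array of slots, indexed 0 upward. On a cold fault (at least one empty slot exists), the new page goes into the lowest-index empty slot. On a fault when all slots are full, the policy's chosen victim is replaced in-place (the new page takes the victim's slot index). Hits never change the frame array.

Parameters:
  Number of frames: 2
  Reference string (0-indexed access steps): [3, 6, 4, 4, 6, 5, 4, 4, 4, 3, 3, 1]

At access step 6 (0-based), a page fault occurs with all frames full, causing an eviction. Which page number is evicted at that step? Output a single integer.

Answer: 6

Derivation:
Step 0: ref 3 -> FAULT, frames=[3,-]
Step 1: ref 6 -> FAULT, frames=[3,6]
Step 2: ref 4 -> FAULT, evict 3, frames=[4,6]
Step 3: ref 4 -> HIT, frames=[4,6]
Step 4: ref 6 -> HIT, frames=[4,6]
Step 5: ref 5 -> FAULT, evict 4, frames=[5,6]
Step 6: ref 4 -> FAULT, evict 6, frames=[5,4]
At step 6: evicted page 6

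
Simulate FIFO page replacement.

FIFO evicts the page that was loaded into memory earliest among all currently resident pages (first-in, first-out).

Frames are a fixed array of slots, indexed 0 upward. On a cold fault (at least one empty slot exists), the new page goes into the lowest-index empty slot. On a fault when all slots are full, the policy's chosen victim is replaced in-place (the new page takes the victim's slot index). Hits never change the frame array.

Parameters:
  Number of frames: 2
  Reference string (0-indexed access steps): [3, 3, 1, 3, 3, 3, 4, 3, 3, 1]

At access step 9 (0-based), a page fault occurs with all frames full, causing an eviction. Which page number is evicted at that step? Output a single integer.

Step 0: ref 3 -> FAULT, frames=[3,-]
Step 1: ref 3 -> HIT, frames=[3,-]
Step 2: ref 1 -> FAULT, frames=[3,1]
Step 3: ref 3 -> HIT, frames=[3,1]
Step 4: ref 3 -> HIT, frames=[3,1]
Step 5: ref 3 -> HIT, frames=[3,1]
Step 6: ref 4 -> FAULT, evict 3, frames=[4,1]
Step 7: ref 3 -> FAULT, evict 1, frames=[4,3]
Step 8: ref 3 -> HIT, frames=[4,3]
Step 9: ref 1 -> FAULT, evict 4, frames=[1,3]
At step 9: evicted page 4

Answer: 4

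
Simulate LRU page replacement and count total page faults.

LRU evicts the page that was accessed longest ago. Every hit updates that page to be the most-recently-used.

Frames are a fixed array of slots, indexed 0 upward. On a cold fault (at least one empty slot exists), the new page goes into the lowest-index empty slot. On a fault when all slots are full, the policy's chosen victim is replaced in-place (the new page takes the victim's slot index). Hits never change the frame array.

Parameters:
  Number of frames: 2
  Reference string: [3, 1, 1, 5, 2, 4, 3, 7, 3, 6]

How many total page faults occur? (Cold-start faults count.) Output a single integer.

Step 0: ref 3 → FAULT, frames=[3,-]
Step 1: ref 1 → FAULT, frames=[3,1]
Step 2: ref 1 → HIT, frames=[3,1]
Step 3: ref 5 → FAULT (evict 3), frames=[5,1]
Step 4: ref 2 → FAULT (evict 1), frames=[5,2]
Step 5: ref 4 → FAULT (evict 5), frames=[4,2]
Step 6: ref 3 → FAULT (evict 2), frames=[4,3]
Step 7: ref 7 → FAULT (evict 4), frames=[7,3]
Step 8: ref 3 → HIT, frames=[7,3]
Step 9: ref 6 → FAULT (evict 7), frames=[6,3]
Total faults: 8

Answer: 8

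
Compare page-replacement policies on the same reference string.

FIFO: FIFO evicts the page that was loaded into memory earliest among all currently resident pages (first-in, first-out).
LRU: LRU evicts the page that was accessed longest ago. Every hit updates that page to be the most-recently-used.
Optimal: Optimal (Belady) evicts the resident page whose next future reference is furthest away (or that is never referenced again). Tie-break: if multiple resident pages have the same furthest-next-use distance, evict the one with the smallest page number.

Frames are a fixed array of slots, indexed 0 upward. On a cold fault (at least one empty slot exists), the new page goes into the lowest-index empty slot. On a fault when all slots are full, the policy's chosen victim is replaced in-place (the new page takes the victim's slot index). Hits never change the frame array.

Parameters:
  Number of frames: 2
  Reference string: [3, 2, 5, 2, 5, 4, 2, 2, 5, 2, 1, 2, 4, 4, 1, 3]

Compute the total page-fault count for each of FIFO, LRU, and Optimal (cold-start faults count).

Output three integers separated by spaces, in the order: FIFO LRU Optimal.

--- FIFO ---
  step 0: ref 3 -> FAULT, frames=[3,-] (faults so far: 1)
  step 1: ref 2 -> FAULT, frames=[3,2] (faults so far: 2)
  step 2: ref 5 -> FAULT, evict 3, frames=[5,2] (faults so far: 3)
  step 3: ref 2 -> HIT, frames=[5,2] (faults so far: 3)
  step 4: ref 5 -> HIT, frames=[5,2] (faults so far: 3)
  step 5: ref 4 -> FAULT, evict 2, frames=[5,4] (faults so far: 4)
  step 6: ref 2 -> FAULT, evict 5, frames=[2,4] (faults so far: 5)
  step 7: ref 2 -> HIT, frames=[2,4] (faults so far: 5)
  step 8: ref 5 -> FAULT, evict 4, frames=[2,5] (faults so far: 6)
  step 9: ref 2 -> HIT, frames=[2,5] (faults so far: 6)
  step 10: ref 1 -> FAULT, evict 2, frames=[1,5] (faults so far: 7)
  step 11: ref 2 -> FAULT, evict 5, frames=[1,2] (faults so far: 8)
  step 12: ref 4 -> FAULT, evict 1, frames=[4,2] (faults so far: 9)
  step 13: ref 4 -> HIT, frames=[4,2] (faults so far: 9)
  step 14: ref 1 -> FAULT, evict 2, frames=[4,1] (faults so far: 10)
  step 15: ref 3 -> FAULT, evict 4, frames=[3,1] (faults so far: 11)
  FIFO total faults: 11
--- LRU ---
  step 0: ref 3 -> FAULT, frames=[3,-] (faults so far: 1)
  step 1: ref 2 -> FAULT, frames=[3,2] (faults so far: 2)
  step 2: ref 5 -> FAULT, evict 3, frames=[5,2] (faults so far: 3)
  step 3: ref 2 -> HIT, frames=[5,2] (faults so far: 3)
  step 4: ref 5 -> HIT, frames=[5,2] (faults so far: 3)
  step 5: ref 4 -> FAULT, evict 2, frames=[5,4] (faults so far: 4)
  step 6: ref 2 -> FAULT, evict 5, frames=[2,4] (faults so far: 5)
  step 7: ref 2 -> HIT, frames=[2,4] (faults so far: 5)
  step 8: ref 5 -> FAULT, evict 4, frames=[2,5] (faults so far: 6)
  step 9: ref 2 -> HIT, frames=[2,5] (faults so far: 6)
  step 10: ref 1 -> FAULT, evict 5, frames=[2,1] (faults so far: 7)
  step 11: ref 2 -> HIT, frames=[2,1] (faults so far: 7)
  step 12: ref 4 -> FAULT, evict 1, frames=[2,4] (faults so far: 8)
  step 13: ref 4 -> HIT, frames=[2,4] (faults so far: 8)
  step 14: ref 1 -> FAULT, evict 2, frames=[1,4] (faults so far: 9)
  step 15: ref 3 -> FAULT, evict 4, frames=[1,3] (faults so far: 10)
  LRU total faults: 10
--- Optimal ---
  step 0: ref 3 -> FAULT, frames=[3,-] (faults so far: 1)
  step 1: ref 2 -> FAULT, frames=[3,2] (faults so far: 2)
  step 2: ref 5 -> FAULT, evict 3, frames=[5,2] (faults so far: 3)
  step 3: ref 2 -> HIT, frames=[5,2] (faults so far: 3)
  step 4: ref 5 -> HIT, frames=[5,2] (faults so far: 3)
  step 5: ref 4 -> FAULT, evict 5, frames=[4,2] (faults so far: 4)
  step 6: ref 2 -> HIT, frames=[4,2] (faults so far: 4)
  step 7: ref 2 -> HIT, frames=[4,2] (faults so far: 4)
  step 8: ref 5 -> FAULT, evict 4, frames=[5,2] (faults so far: 5)
  step 9: ref 2 -> HIT, frames=[5,2] (faults so far: 5)
  step 10: ref 1 -> FAULT, evict 5, frames=[1,2] (faults so far: 6)
  step 11: ref 2 -> HIT, frames=[1,2] (faults so far: 6)
  step 12: ref 4 -> FAULT, evict 2, frames=[1,4] (faults so far: 7)
  step 13: ref 4 -> HIT, frames=[1,4] (faults so far: 7)
  step 14: ref 1 -> HIT, frames=[1,4] (faults so far: 7)
  step 15: ref 3 -> FAULT, evict 1, frames=[3,4] (faults so far: 8)
  Optimal total faults: 8

Answer: 11 10 8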